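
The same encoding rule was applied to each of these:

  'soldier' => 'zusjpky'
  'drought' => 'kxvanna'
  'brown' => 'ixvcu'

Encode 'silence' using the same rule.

zoskuil

Shifts by position in soldier: pos 0: s→z (+7), pos 1: o→u (+6), pos 2: l→s (+7), pos 3: d→j (+6) — repeating every 2. It's a Vigenère-style cipher with numeric key [7,6]: position i shifts by key[i mod 2].
Applying it to silence: s+7=z, i+6=o, l+7=s, e+6=k, n+7=u, c+6=i, e+7=l.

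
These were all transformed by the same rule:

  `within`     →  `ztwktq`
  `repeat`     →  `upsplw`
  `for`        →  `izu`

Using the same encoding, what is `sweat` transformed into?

vzplw

The shift depends on letter class: consonant w→z is +3, but vowel i→t is +11. Two shifts are in play — +11 for a/e/i/o/u, +3 for every other letter.
Applying it to sweat: s(cons)+3=v, w(cons)+3=z, e(vowel)+11=p, a(vowel)+11=l, t(cons)+3=w.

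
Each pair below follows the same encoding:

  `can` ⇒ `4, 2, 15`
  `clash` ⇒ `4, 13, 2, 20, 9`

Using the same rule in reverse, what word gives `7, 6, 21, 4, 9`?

fetch

Each letter is replaced by its alphabet position (a=1..z=26) + 1.
Undoing it on 7, 6, 21, 4, 9: 7→(7−1)÷1=6=f, 6→(6−1)÷1=5=e, 21→(21−1)÷1=20=t, 4→(4−1)÷1=3=c, 9→(9−1)÷1=8=h.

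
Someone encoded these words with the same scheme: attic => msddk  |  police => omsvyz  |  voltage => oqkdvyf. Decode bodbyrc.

shorter

Two steps: reverse the string, then apply a Caesar shift of +10.
Reversing it on bodbyrc: shift back: b−10=r, o−10=e, d−10=t, b−10=r, y−10=o, r−10=h, c−10=s → retrohs; then reverse → shorter.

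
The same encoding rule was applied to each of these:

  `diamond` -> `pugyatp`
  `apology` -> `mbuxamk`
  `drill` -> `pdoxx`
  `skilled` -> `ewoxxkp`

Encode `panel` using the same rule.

bmtqx

Shifts by position in diamond: pos 0: d→p (+12), pos 1: i→u (+12), pos 2: a→g (+6), pos 3: m→y (+12), pos 4: o→a (+12), pos 5: n→t (+6) — repeating every 3. It's a Vigenère-style cipher with numeric key [12,12,6]: position i shifts by key[i mod 3].
On panel: p+12=b, a+12=m, n+6=t, e+12=q, l+12=x.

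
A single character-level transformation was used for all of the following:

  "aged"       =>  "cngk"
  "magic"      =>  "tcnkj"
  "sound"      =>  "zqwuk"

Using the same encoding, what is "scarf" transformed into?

zjcym

The shift depends on letter class: consonant g→n is +7, but vowel a→c is +2. Vowels shift forward by 2 and consonants shift forward by 7.
Applying it to scarf: s(cons)+7=z, c(cons)+7=j, a(vowel)+2=c, r(cons)+7=y, f(cons)+7=m.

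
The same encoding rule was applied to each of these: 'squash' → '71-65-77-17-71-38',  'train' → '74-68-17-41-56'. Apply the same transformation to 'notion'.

s(#19)→71 and q(#17)→65: differences scale by 3, so n = 3·pos + 14. With a=1..z=26, the number is 3·pos + 14.
Applying it to notion: n=14→56, o=15→59, t=20→74, i=9→41, o=15→59, n=14→56.

56-59-74-41-59-56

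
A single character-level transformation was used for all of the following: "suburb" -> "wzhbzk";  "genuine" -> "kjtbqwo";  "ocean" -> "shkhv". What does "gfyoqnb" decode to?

In suburb: s→w is +4, u→z is +5, b→h is +6, u→b is +7 — the shift increases by 1 each position. The shift increases by 1 at each position, starting from +4: 4, 5, 6, ….
Reversing it on gfyoqnb: g−4=c, f−5=a, y−6=s, o−7=h, q−8=i, n−9=e, b−10=r.

cashier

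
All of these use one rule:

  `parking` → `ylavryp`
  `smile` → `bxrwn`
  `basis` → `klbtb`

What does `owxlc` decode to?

Shifts by position in parking: pos 0: p→y (+9), pos 1: a→l (+11), pos 2: r→a (+9), pos 3: k→v (+11) — repeating every 2. The shifts repeat in a cycle of length 2: positions 0,1,… shift by +9, +11, then the pattern repeats.
Decoding owxlc: o−9=f, w−11=l, x−9=o, l−11=a, c−9=t.

float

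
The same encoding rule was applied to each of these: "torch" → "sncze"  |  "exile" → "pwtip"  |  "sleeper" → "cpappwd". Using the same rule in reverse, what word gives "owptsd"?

The output letters match the input read backwards, each shifted +11: torch reversed is hcrot. Read the word backwards and shift each letter +11.
Decoding owptsd: shift back: o−11=d, w−11=l, p−11=e, t−11=i, s−11=h, d−11=s → dleihs; then reverse → shield.

shield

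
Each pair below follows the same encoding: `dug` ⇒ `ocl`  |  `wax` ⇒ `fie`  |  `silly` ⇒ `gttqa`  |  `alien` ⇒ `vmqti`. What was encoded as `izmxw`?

The output letters match the input read backwards, each shifted +8: dug reversed is gud. Two steps: reverse the string, then apply a Caesar shift of +8.
Undoing it on izmxw: shift back: i−8=a, z−8=r, m−8=e, x−8=p, w−8=o → arepo; then reverse → opera.

opera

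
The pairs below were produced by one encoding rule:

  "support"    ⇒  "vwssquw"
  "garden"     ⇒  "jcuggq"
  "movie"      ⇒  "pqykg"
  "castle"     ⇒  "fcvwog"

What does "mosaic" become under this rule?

pqvckf

The shift depends on letter class: consonant s→v is +3, but vowel u→w is +2. The rule splits by letter class: vowels +2, consonants +3.
For mosaic: m(cons)+3=p, o(vowel)+2=q, s(cons)+3=v, a(vowel)+2=c, i(vowel)+2=k, c(cons)+3=f.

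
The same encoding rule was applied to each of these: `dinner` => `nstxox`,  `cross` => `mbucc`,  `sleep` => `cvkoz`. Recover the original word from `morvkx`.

It's a Vigenère-style cipher with numeric key [10,10,6]: position i shifts by key[i mod 3].
Decoding morvkx: m−10=c, o−10=e, r−6=l, v−10=l, k−10=a, x−6=r.

cellar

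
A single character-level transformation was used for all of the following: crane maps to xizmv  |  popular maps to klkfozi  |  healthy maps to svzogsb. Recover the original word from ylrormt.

Each pair mirrors across the alphabet (c↔x, r↔i, a↔z): positions sum to 25. This is the alphabet-reversal cipher (Atbash): a becomes z, b becomes y, etc.
Undoing it on ylrormt: y↔b, l↔o, r↔i, o↔l, r↔i, m↔n, t↔g.

boiling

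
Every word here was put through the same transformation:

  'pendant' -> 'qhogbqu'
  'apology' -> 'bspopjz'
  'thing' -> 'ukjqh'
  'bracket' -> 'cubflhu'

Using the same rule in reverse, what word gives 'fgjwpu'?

Shifts by position in pendant: pos 0: p→q (+1), pos 1: e→h (+3), pos 2: n→o (+1), pos 3: d→g (+3) — repeating every 2. A repeating key of period 2 is used — shifts +1, +3 over and over.
Decoding fgjwpu: f−1=e, g−3=d, j−1=i, w−3=t, p−1=o, u−3=r.

editor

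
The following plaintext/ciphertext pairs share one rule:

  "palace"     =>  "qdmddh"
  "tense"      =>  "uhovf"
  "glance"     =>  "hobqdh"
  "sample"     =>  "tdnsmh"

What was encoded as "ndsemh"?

marble

Shifts by position in palace: pos 0: p→q (+1), pos 1: a→d (+3), pos 2: l→m (+1), pos 3: a→d (+3) — repeating every 2. The shifts repeat in a cycle of length 2: positions 0,1,… shift by +1, +3, then the pattern repeats.
Undoing it on ndsemh: n−1=m, d−3=a, s−1=r, e−3=b, m−1=l, h−3=e.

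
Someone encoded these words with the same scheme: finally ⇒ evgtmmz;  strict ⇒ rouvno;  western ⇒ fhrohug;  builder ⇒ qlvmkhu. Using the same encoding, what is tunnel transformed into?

Each letter's alphabet position (a=0..z=25) is mapped through 23·x+19 mod 26 — an affine cipher.
On tunnel: t(19)→23·19+19≡14=o; u(20)→23·20+19≡11=l; n(13)→23·13+19≡6=g; n(13)→23·13+19≡6=g; e(4)→23·4+19≡7=h; l(11)→23·11+19≡12=m (all mod 26).

olgghm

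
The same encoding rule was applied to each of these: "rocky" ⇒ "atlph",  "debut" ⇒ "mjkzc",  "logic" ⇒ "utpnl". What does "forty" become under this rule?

otayh

Shifts by position in rocky: pos 0: r→a (+9), pos 1: o→t (+5), pos 2: c→l (+9), pos 3: k→p (+5) — repeating every 2. The shifts repeat in a cycle of length 2: positions 0,1,… shift by +9, +5, then the pattern repeats.
For forty: f+9=o, o+5=t, r+9=a, t+5=y, y+9=h.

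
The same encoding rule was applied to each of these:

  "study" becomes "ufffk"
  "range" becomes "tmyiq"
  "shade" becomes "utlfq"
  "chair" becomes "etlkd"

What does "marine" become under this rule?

omckzp

Shifts by position in study: pos 0: s→u (+2), pos 1: t→f (+12), pos 2: u→f (+11), pos 3: d→f (+2), pos 4: y→k (+12) — repeating every 3. It's a Vigenère-style cipher with numeric key [2,12,11]: position i shifts by key[i mod 3].
For marine: m+2=o, a+12=m, r+11=c, i+2=k, n+12=z, e+11=p.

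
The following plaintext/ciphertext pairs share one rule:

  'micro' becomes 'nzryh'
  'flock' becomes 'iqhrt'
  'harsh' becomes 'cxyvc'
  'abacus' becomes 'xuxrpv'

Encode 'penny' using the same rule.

elkkd

Each letter's alphabet position (a=0..z=25) is mapped through 23·x+23 mod 26 — an affine cipher.
On penny: p(15)→23·15+23≡4=e; e(4)→23·4+23≡11=l; n(13)→23·13+23≡10=k; n(13)→23·13+23≡10=k; y(24)→23·24+23≡3=d (all mod 26).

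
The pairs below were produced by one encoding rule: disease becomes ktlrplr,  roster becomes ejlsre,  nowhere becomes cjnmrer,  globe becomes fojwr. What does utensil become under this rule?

zsrclto

d(3)→k(10) and i(8)→t(19) fit y≡7x+15 (mod 26); the inverse of 7 mod 26 is 15. This is an affine cipher: with a=0,…,z=25, each position x becomes (7x+15) mod 26.
On utensil: u(20)→7·20+15≡25=z; t(19)→7·19+15≡18=s; e(4)→7·4+15≡17=r; n(13)→7·13+15≡2=c; s(18)→7·18+15≡11=l; i(8)→7·8+15≡19=t; l(11)→7·11+15≡14=o (all mod 26).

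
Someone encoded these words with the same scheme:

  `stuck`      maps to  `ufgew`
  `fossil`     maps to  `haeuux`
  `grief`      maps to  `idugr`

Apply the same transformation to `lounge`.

Shifts by position in stuck: pos 0: s→u (+2), pos 1: t→f (+12), pos 2: u→g (+12), pos 3: c→e (+2), pos 4: k→w (+12) — repeating every 3. A repeating key of period 3 is used — shifts +2, +12, +12 over and over.
For lounge: l+2=n, o+12=a, u+12=g, n+2=p, g+12=s, e+12=q.

nagpsq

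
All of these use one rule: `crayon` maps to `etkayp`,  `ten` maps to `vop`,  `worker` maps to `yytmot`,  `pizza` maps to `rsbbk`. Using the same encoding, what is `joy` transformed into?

Vowels shift forward by 10 and consonants shift forward by 2.
On joy: j(cons)+2=l, o(vowel)+10=y, y(cons)+2=a.

lya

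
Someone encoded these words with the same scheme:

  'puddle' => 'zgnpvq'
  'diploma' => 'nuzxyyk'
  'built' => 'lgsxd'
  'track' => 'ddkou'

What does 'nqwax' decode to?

demon

Shifts by position in puddle: pos 0: p→z (+10), pos 1: u→g (+12), pos 2: d→n (+10), pos 3: d→p (+12) — repeating every 2. It's a Vigenère-style cipher with numeric key [10,12]: position i shifts by key[i mod 2].
Decoding nqwax: n−10=d, q−12=e, w−10=m, a−12=o, x−10=n.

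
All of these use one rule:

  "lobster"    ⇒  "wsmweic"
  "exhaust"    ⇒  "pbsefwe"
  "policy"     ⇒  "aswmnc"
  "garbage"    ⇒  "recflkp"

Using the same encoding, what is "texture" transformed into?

eiixfvp

Shifts by position in lobster: pos 0: l→w (+11), pos 1: o→s (+4), pos 2: b→m (+11), pos 3: s→w (+4) — repeating every 2. The shifts repeat in a cycle of length 2: positions 0,1,… shift by +11, +4, then the pattern repeats.
For texture: t+11=e, e+4=i, x+11=i, t+4=x, u+11=f, r+4=v, e+11=p.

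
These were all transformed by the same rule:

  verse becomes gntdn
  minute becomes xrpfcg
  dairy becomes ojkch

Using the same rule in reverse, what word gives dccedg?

Shifts by position in verse: pos 0: v→g (+11), pos 1: e→n (+9), pos 2: r→t (+2), pos 3: s→d (+11), pos 4: e→n (+9) — repeating every 3. The shifts repeat in a cycle of length 3: positions 0,1,… shift by +11, +9, +2, then the pattern repeats.
Reversing it on dccedg: d−11=s, c−9=t, c−2=a, e−11=t, d−9=u, g−2=e.

statue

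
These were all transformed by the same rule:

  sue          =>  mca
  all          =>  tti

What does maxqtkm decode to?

The output letters match the input read backwards, each shifted +8: sue reversed is eus. Read the word backwards and shift each letter +8.
Reversing it on maxqtkm: shift back: m−8=e, a−8=s, x−8=p, q−8=i, t−8=l, k−8=c, m−8=e → espilce; then reverse → eclipse.

eclipse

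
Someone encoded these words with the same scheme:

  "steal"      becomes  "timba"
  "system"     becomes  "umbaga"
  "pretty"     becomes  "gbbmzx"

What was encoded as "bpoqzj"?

bright

The output letters match the input read backwards, each shifted +8: steal reversed is laets. Two steps: reverse the string, then apply a Caesar shift of +8.
Reversing it on bpoqzj: shift back: b−8=t, p−8=h, o−8=g, q−8=i, z−8=r, j−8=b → thgirb; then reverse → bright.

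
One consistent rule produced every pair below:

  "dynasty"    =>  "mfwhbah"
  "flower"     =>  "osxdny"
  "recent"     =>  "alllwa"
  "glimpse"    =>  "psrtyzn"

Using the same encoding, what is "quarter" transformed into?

zbjycla

Shifts by position in dynasty: pos 0: d→m (+9), pos 1: y→f (+7), pos 2: n→w (+9), pos 3: a→h (+7) — repeating every 2. It's a Vigenère-style cipher with numeric key [9,7]: position i shifts by key[i mod 2].
For quarter: q+9=z, u+7=b, a+9=j, r+7=y, t+9=c, e+7=l, r+9=a.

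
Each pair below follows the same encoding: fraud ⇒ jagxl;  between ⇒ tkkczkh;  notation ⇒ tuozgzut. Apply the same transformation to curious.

yauoxai

The output letters match the input read backwards, each shifted +6: fraud reversed is duarf. Read the word backwards and shift each letter +6.
Applying it to curious: reverse → suoiruc; then shift: s+6=y, u+6=a, o+6=u, i+6=o, r+6=x, u+6=a, c+6=i.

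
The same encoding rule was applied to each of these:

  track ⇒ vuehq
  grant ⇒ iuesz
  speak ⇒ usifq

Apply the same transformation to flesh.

The shift increases by 1 at each position, starting from +2: 2, 3, 4, ….
Applying it to flesh: f+2=h, l+3=o, e+4=i, s+5=x, h+6=n.

hoixn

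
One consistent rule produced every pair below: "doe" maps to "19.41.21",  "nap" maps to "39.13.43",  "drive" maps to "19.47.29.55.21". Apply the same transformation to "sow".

49.41.57

d(#4)→19 and o(#15)→41: differences scale by 2, so n = 2·pos + 11. The formula is n = 2×(alphabet index, a=1) + 11.
On sow: s=19→49, o=15→41, w=23→57.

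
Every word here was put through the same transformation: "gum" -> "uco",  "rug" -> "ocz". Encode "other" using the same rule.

zmpbw

The word is reversed, then every letter is shifted forward by 8.
For other: reverse → rehto; then shift: r+8=z, e+8=m, h+8=p, t+8=b, o+8=w.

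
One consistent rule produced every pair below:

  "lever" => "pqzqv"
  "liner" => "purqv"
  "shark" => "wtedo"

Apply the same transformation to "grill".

kdmxp

The shifts repeat in a cycle of length 2: positions 0,1,… shift by +4, +12, then the pattern repeats.
Applying it to grill: g+4=k, r+12=d, i+4=m, l+12=x, l+4=p.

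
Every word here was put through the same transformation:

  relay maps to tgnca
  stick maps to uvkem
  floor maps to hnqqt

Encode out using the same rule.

qwv

Compare letters: r→t is +2, e→g is +2, l→n is +2 — a constant shift. Each letter is shifted forward by 2 in the alphabet (a Caesar shift of +2).
On out: o+2=q, u+2=w, t+2=v.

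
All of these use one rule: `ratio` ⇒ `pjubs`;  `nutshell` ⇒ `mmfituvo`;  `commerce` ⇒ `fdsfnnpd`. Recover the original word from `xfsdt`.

screw

The output letters match the input read backwards, each shifted +1: ratio reversed is oitar. Read the word backwards and shift each letter +1.
Undoing it on xfsdt: shift back: x−1=w, f−1=e, s−1=r, d−1=c, t−1=s → wercs; then reverse → screw.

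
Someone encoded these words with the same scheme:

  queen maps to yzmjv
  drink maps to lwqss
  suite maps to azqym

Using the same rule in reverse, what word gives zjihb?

react

The shifts repeat in a cycle of length 2: positions 0,1,… shift by +8, +5, then the pattern repeats.
Reversing it on zjihb: z−8=r, j−5=e, i−8=a, h−5=c, b−8=t.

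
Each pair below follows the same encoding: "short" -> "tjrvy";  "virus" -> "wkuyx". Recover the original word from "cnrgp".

block

In short: s→t is +1, h→j is +2, o→r is +3, r→v is +4 — the shift increases by 1 each position. The shift increases by 1 at each position, starting from +1: 1, 2, 3, ….
Decoding cnrgp: c−1=b, n−2=l, r−3=o, g−4=c, p−5=k.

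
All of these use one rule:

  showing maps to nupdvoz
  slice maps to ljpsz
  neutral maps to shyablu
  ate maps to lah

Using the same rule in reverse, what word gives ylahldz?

sweater

The output letters match the input read backwards, each shifted +7: showing reversed is gniwohs. Two steps: reverse the string, then apply a Caesar shift of +7.
Reversing it on ylahldz: shift back: y−7=r, l−7=e, a−7=t, h−7=a, l−7=e, d−7=w, z−7=s → retaews; then reverse → sweater.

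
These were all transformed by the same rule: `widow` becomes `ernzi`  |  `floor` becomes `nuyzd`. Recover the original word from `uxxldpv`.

monarch

In widow: w→e is +8, i→r is +9, d→n is +10, o→z is +11 — the shift increases by 1 each position. Each letter shifts forward by (position + 8), i.e. 8, 9, 10, … — the shift grows by one for each successive letter.
Decoding uxxldpv: u−8=m, x−9=o, x−10=n, l−11=a, d−12=r, p−13=c, v−14=h.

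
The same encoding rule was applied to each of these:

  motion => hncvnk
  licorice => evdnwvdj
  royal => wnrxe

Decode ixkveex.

vanilla

m(12)→h(7) and o(14)→n(13) fit y≡3x+23 (mod 26); the inverse of 3 mod 26 is 9. Treating letters as 0–25, the rule is x ↦ 3x + 23 (mod 26).
Reversing it on ixkveex: i(8)→9·(8−23)≡21=v; x(23)→9·(23−23)≡0=a; k(10)→9·(10−23)≡13=n; v(21)→9·(21−23)≡8=i; e(4)→9·(4−23)≡11=l; e(4)→9·(4−23)≡11=l; x(23)→9·(23−23)≡0=a (all mod 26).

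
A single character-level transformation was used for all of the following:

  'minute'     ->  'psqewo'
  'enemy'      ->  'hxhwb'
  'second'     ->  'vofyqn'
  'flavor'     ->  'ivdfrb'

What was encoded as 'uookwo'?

relate

Shifts by position in minute: pos 0: m→p (+3), pos 1: i→s (+10), pos 2: n→q (+3), pos 3: u→e (+10) — repeating every 2. A repeating key of period 2 is used — shifts +3, +10 over and over.
Reversing it on uookwo: u−3=r, o−10=e, o−3=l, k−10=a, w−3=t, o−10=e.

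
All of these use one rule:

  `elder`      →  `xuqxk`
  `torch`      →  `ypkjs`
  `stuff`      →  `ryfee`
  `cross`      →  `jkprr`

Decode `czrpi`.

e(4)→x(23) and l(11)→u(20) fit y≡7x+21 (mod 26); the inverse of 7 mod 26 is 15. This is an affine cipher: with a=0,…,z=25, each position x becomes (7x+21) mod 26.
Undoing it on czrpi: c(2)→15·(2−21)≡1=b; z(25)→15·(25−21)≡8=i; r(17)→15·(17−21)≡18=s; p(15)→15·(15−21)≡14=o; i(8)→15·(8−21)≡13=n (all mod 26).

bison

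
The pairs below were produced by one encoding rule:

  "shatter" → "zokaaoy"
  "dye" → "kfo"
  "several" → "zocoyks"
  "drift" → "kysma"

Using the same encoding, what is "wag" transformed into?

dkn

The shift depends on letter class: consonant s→z is +7, but vowel a→k is +10. Two shifts are in play — +10 for a/e/i/o/u, +7 for every other letter.
On wag: w(cons)+7=d, a(vowel)+10=k, g(cons)+7=n.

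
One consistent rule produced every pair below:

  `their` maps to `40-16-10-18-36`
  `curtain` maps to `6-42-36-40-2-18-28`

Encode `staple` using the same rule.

38-40-2-32-24-10

t(#20)→40 and h(#8)→16: differences scale by 2, so n = 2·pos + 0. The formula is n = 2×(alphabet index, a=1).
On staple: s=19→38, t=20→40, a=1→2, p=16→32, l=12→24, e=5→10.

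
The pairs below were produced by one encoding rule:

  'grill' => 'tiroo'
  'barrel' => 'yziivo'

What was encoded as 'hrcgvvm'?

Each pair mirrors across the alphabet (g↔t, r↔i, i↔r): positions sum to 25. Each letter is replaced by its mirror in the alphabet: a↔z, b↔y, c↔x, and so on (the Atbash cipher).
Undoing it on hrcgvvm: h↔s, r↔i, c↔x, g↔t, v↔e, v↔e, m↔n.

sixteen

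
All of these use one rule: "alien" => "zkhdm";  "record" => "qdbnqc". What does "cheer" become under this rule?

Compare letters: a→z is +25, l→k is +25, i→h is +25 — a constant shift. Each letter is shifted forward by 25 in the alphabet (a Caesar shift of +25).
Applying it to cheer: c+25=b, h+25=g, e+25=d, e+25=d, r+25=q.

bgddq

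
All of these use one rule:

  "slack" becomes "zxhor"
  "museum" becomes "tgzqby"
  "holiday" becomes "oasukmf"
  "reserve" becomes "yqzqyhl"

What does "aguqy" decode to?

tuner

A repeating key of period 2 is used — shifts +7, +12 over and over.
Undoing it on aguqy: a−7=t, g−12=u, u−7=n, q−12=e, y−7=r.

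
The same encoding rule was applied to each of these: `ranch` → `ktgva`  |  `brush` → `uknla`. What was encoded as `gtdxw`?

naked

Compare letters: r→k is +19, a→t is +19, n→g is +19 — a constant shift. Each letter is shifted forward by 19 in the alphabet (a Caesar shift of +19).
Reversing it on gtdxw: g−19=n, t−19=a, d−19=k, x−19=e, w−19=d.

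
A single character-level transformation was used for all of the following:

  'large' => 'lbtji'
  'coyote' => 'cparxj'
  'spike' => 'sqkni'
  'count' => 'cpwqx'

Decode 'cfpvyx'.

census

Each letter shifts forward by its position index (0, 1, 2, …) — the shift grows by one for each successive letter.
Reversing it on cfpvyx: c−0=c, f−1=e, p−2=n, v−3=s, y−4=u, x−5=s.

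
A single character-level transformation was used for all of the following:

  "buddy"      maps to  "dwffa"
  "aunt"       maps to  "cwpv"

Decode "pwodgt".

Compare letters: b→d is +2, u→w is +2, d→f is +2 — a constant shift. Each letter is shifted forward by 2 in the alphabet (a Caesar shift of +2).
Undoing it on pwodgt: p−2=n, w−2=u, o−2=m, d−2=b, g−2=e, t−2=r.

number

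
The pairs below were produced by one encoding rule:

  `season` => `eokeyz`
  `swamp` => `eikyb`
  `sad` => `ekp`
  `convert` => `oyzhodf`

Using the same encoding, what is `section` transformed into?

eoofsyz

The shift depends on letter class: consonant s→e is +12, but vowel e→o is +10. The rule splits by letter class: vowels +10, consonants +12.
On section: s(cons)+12=e, e(vowel)+10=o, c(cons)+12=o, t(cons)+12=f, i(vowel)+10=s, o(vowel)+10=y, n(cons)+12=z.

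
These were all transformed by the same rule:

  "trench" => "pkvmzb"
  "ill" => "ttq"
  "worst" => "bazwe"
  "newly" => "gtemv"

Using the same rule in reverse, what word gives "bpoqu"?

might

The output letters match the input read backwards, each shifted +8: trench reversed is hcnert. Two steps: reverse the string, then apply a Caesar shift of +8.
Decoding bpoqu: shift back: b−8=t, p−8=h, o−8=g, q−8=i, u−8=m → thgim; then reverse → might.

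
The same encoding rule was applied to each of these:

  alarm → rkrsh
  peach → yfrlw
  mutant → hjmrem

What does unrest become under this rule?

a(0)→r(17) and l(11)→k(10) fit y≡23x+17 (mod 26); the inverse of 23 mod 26 is 17. Each letter's alphabet position (a=0..z=25) is mapped through 23·x+17 mod 26 — an affine cipher.
For unrest: u(20)→23·20+17≡9=j; n(13)→23·13+17≡4=e; r(17)→23·17+17≡18=s; e(4)→23·4+17≡5=f; s(18)→23·18+17≡15=p; t(19)→23·19+17≡12=m (all mod 26).

jesfpm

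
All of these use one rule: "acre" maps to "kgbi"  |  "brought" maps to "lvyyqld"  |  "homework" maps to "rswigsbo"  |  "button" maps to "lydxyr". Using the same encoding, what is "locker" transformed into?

vsmoov

Shifts by position in acre: pos 0: a→k (+10), pos 1: c→g (+4), pos 2: r→b (+10), pos 3: e→i (+4) — repeating every 2. The shifts repeat in a cycle of length 2: positions 0,1,… shift by +10, +4, then the pattern repeats.
On locker: l+10=v, o+4=s, c+10=m, k+4=o, e+10=o, r+4=v.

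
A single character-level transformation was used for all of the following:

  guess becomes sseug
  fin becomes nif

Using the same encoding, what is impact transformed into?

tcapmi

The output letters match the input read backwards: guess reversed is sseug. It's just the letters in reverse order.
On impact: reverse → tcapmi.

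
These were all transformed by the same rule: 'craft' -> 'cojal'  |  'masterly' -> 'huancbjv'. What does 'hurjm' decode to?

The output letters match the input read backwards, each shifted +9: craft reversed is tfarc. The word is reversed, then every letter is shifted forward by 9.
Decoding hurjm: shift back: h−9=y, u−9=l, r−9=i, j−9=a, m−9=d → yliad; then reverse → daily.

daily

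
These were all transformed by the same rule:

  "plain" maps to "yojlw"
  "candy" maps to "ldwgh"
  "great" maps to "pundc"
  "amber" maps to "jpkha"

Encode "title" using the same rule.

clcon

Shifts by position in plain: pos 0: p→y (+9), pos 1: l→o (+3), pos 2: a→j (+9), pos 3: i→l (+3) — repeating every 2. It's a Vigenère-style cipher with numeric key [9,3]: position i shifts by key[i mod 2].
Applying it to title: t+9=c, i+3=l, t+9=c, l+3=o, e+9=n.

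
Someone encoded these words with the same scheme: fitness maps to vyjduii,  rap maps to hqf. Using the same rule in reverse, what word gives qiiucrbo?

Compare letters: f→v is +16, i→y is +16, t→j is +16 — a constant shift. This is a Caesar cipher with shift 16.
Decoding qiiucrbo: q−16=a, i−16=s, i−16=s, u−16=e, c−16=m, r−16=b, b−16=l, o−16=y.

assembly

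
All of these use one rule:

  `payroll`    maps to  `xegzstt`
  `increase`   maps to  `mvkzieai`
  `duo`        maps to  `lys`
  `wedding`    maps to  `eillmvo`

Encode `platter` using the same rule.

xtebbiz

The shift depends on letter class: consonant p→x is +8, but vowel a→e is +4. Two shifts are in play — +4 for a/e/i/o/u, +8 for every other letter.
On platter: p(cons)+8=x, l(cons)+8=t, a(vowel)+4=e, t(cons)+8=b, t(cons)+8=b, e(vowel)+4=i, r(cons)+8=z.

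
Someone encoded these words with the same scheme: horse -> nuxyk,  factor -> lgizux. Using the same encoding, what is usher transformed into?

Compare letters: h→n is +6, o→u is +6, r→x is +6 — a constant shift. It's a constant shift of +6 (ROT6).
Applying it to usher: u+6=a, s+6=y, h+6=n, e+6=k, r+6=x.

aynkx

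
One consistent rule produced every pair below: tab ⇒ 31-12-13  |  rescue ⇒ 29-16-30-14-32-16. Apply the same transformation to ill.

t is letter #20 and maps to 31: an offset of 11. Each letter is replaced by its alphabet position (a=1..z=26) + 11.
On ill: i=9→20, l=12→23, l=12→23.

20-23-23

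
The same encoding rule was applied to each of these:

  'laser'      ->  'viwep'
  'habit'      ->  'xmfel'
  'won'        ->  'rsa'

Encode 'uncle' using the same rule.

The output letters match the input read backwards, each shifted +4: laser reversed is resal. Read the word backwards and shift each letter +4.
On uncle: reverse → elcnu; then shift: e+4=i, l+4=p, c+4=g, n+4=r, u+4=y.

ipgry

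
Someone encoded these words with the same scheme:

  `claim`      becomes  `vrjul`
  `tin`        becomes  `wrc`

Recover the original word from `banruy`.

The output letters match the input read backwards, each shifted +9: claim reversed is mialc. The word is reversed, then every letter is shifted forward by 9.
Undoing it on banruy: shift back: b−9=s, a−9=r, n−9=e, r−9=i, u−9=l, y−9=p → sreilp; then reverse → pliers.

pliers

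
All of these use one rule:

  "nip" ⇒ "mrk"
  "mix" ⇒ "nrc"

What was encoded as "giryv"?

tribe

Each pair mirrors across the alphabet (n↔m, i↔r, p↔k): positions sum to 25. Each letter is replaced by its mirror in the alphabet: a↔z, b↔y, c↔x, and so on (the Atbash cipher).
Decoding giryv: g↔t, i↔r, r↔i, y↔b, v↔e.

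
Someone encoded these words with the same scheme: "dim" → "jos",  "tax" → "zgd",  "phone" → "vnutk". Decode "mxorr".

grill

Every letter moves 6 places later in the alphabet, wrapping around z→a.
Decoding mxorr: m−6=g, x−6=r, o−6=i, r−6=l, r−6=l.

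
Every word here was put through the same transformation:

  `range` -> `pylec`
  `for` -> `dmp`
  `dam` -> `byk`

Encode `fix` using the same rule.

dgv

Compare letters: r→p is +24, a→y is +24, n→l is +24 — a constant shift. This is a Caesar cipher with shift 24.
On fix: f+24=d, i+24=g, x+24=v.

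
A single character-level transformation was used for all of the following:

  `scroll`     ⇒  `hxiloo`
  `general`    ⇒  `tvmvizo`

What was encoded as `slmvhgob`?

honestly

Each pair mirrors across the alphabet (s↔h, c↔x, r↔i): positions sum to 25. Letters are reflected about the middle of the alphabet (position → 25−position): Atbash.
Reversing it on slmvhgob: s↔h, l↔o, m↔n, v↔e, h↔s, g↔t, o↔l, b↔y.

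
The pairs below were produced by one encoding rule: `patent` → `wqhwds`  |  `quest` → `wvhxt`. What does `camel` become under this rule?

The output letters match the input read backwards, each shifted +3: patent reversed is tnetap. Two steps: reverse the string, then apply a Caesar shift of +3.
For camel: reverse → lemac; then shift: l+3=o, e+3=h, m+3=p, a+3=d, c+3=f.

ohpdf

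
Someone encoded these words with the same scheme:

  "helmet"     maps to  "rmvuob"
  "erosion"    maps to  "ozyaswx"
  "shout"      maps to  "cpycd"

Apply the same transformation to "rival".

bqfiv

It's a Vigenère-style cipher with numeric key [10,8]: position i shifts by key[i mod 2].
On rival: r+10=b, i+8=q, v+10=f, a+8=i, l+10=v.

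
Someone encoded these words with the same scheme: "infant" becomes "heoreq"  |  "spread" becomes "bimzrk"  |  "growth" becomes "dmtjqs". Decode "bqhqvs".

stitch

i(8)→h(7) and n(13)→e(4) fit y≡15x+17 (mod 26); the inverse of 15 mod 26 is 7. Each letter's alphabet position (a=0..z=25) is mapped through 15·x+17 mod 26 — an affine cipher.
Reversing it on bqhqvs: b(1)→7·(1−17)≡18=s; q(16)→7·(16−17)≡19=t; h(7)→7·(7−17)≡8=i; q(16)→7·(16−17)≡19=t; v(21)→7·(21−17)≡2=c; s(18)→7·(18−17)≡7=h (all mod 26).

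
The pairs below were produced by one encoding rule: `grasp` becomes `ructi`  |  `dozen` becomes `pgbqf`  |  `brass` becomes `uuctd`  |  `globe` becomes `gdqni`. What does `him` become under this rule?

The output letters match the input read backwards, each shifted +2: grasp reversed is psarg. The word is reversed, then every letter is shifted forward by 2.
Applying it to him: reverse → mih; then shift: m+2=o, i+2=k, h+2=j.

okj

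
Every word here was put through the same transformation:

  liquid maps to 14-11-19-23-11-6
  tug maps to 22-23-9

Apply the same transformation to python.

18-27-22-10-17-16

l is letter #12 and maps to 14: an offset of 2. The number is (letter's place in the alphabet, a=1) + 2.
For python: p=16→18, y=25→27, t=20→22, h=8→10, o=15→17, n=14→16.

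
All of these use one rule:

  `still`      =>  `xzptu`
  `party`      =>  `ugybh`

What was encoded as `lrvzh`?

In still: s→x is +5, t→z is +6, i→p is +7, l→t is +8 — the shift increases by 1 each position. The shift increases by 1 at each position, starting from +5: 5, 6, 7, ….
Reversing it on lrvzh: l−5=g, r−6=l, v−7=o, z−8=r, h−9=y.

glory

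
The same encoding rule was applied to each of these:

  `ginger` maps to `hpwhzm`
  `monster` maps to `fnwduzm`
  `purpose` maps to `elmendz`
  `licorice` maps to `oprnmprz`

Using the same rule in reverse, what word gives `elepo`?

g(6)→h(7) and i(8)→p(15) fit y≡17x+9 (mod 26); the inverse of 17 mod 26 is 23. Each letter's alphabet position (a=0..z=25) is mapped through 17·x+9 mod 26 — an affine cipher.
Undoing it on elepo: e(4)→23·(4−9)≡15=p; l(11)→23·(11−9)≡20=u; e(4)→23·(4−9)≡15=p; p(15)→23·(15−9)≡8=i; o(14)→23·(14−9)≡11=l (all mod 26).

pupil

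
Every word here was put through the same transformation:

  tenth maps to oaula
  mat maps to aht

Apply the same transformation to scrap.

whyjz

The output letters match the input read backwards, each shifted +7: tenth reversed is htnet. Two steps: reverse the string, then apply a Caesar shift of +7.
On scrap: reverse → parcs; then shift: p+7=w, a+7=h, r+7=y, c+7=j, s+7=z.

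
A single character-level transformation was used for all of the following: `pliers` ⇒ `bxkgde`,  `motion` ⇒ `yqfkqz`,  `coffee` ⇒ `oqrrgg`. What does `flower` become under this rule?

rxqigd

The shift depends on letter class: consonant p→b is +12, but vowel i→k is +2. Two shifts are in play — +2 for a/e/i/o/u, +12 for every other letter.
On flower: f(cons)+12=r, l(cons)+12=x, o(vowel)+2=q, w(cons)+12=i, e(vowel)+2=g, r(cons)+12=d.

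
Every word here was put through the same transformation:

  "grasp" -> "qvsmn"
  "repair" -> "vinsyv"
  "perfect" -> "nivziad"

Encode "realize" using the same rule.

visxybi

g(6)→q(16) and r(17)→v(21) fit y≡17x+18 (mod 26); the inverse of 17 mod 26 is 23. Treating letters as 0–25, the rule is x ↦ 17x + 18 (mod 26).
On realize: r(17)→17·17+18≡21=v; e(4)→17·4+18≡8=i; a(0)→17·0+18≡18=s; l(11)→17·11+18≡23=x; i(8)→17·8+18≡24=y; z(25)→17·25+18≡1=b; e(4)→17·4+18≡8=i (all mod 26).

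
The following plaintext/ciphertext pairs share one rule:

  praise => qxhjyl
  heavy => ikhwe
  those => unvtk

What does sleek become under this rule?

Shifts by position in praise: pos 0: p→q (+1), pos 1: r→x (+6), pos 2: a→h (+7), pos 3: i→j (+1), pos 4: s→y (+6), pos 5: e→l (+7) — repeating every 3. It's a Vigenère-style cipher with numeric key [1,6,7]: position i shifts by key[i mod 3].
Applying it to sleek: s+1=t, l+6=r, e+7=l, e+1=f, k+6=q.

trlfq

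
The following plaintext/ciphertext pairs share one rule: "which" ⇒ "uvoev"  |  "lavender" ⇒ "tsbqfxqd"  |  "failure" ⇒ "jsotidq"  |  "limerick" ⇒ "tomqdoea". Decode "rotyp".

pilot

w(22)→u(20) and h(7)→v(21) fit y≡19x+18 (mod 26); the inverse of 19 mod 26 is 11. This is an affine cipher: with a=0,…,z=25, each position x becomes (19x+18) mod 26.
Decoding rotyp: r(17)→11·(17−18)≡15=p; o(14)→11·(14−18)≡8=i; t(19)→11·(19−18)≡11=l; y(24)→11·(24−18)≡14=o; p(15)→11·(15−18)≡19=t (all mod 26).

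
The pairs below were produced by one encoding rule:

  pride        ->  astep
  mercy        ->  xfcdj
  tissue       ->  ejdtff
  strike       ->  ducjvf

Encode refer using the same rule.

Shifts by position in pride: pos 0: p→a (+11), pos 1: r→s (+1), pos 2: i→t (+11), pos 3: d→e (+1) — repeating every 2. It's a Vigenère-style cipher with numeric key [11,1]: position i shifts by key[i mod 2].
Applying it to refer: r+11=c, e+1=f, f+11=q, e+1=f, r+11=c.

cfqfc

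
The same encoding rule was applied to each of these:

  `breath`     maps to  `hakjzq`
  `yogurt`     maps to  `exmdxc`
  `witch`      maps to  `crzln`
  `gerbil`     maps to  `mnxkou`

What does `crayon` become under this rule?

iaghuw

The shifts repeat in a cycle of length 2: positions 0,1,… shift by +6, +9, then the pattern repeats.
On crayon: c+6=i, r+9=a, a+6=g, y+9=h, o+6=u, n+9=w.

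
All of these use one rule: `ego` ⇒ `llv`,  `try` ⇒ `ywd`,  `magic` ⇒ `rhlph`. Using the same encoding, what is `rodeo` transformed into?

The shift depends on letter class: consonant g→l is +5, but vowel e→l is +7. Vowels shift forward by 7 and consonants shift forward by 5.
On rodeo: r(cons)+5=w, o(vowel)+7=v, d(cons)+5=i, e(vowel)+7=l, o(vowel)+7=v.

wvilv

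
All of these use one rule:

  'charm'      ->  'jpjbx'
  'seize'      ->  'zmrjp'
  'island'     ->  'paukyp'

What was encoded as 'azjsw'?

trail

Each letter shifts forward by (position + 7), i.e. 7, 8, 9, … — the shift grows by one for each successive letter.
Reversing it on azjsw: a−7=t, z−8=r, j−9=a, s−10=i, w−11=l.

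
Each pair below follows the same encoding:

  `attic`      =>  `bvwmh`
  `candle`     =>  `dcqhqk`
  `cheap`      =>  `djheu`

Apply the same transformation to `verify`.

wgumke

In attic: a→b is +1, t→v is +2, t→w is +3, i→m is +4 — the shift increases by 1 each position. Each letter shifts forward by (position + 1), i.e. 1, 2, 3, … — the shift grows by one for each successive letter.
On verify: v+1=w, e+2=g, r+3=u, i+4=m, f+5=k, y+6=e.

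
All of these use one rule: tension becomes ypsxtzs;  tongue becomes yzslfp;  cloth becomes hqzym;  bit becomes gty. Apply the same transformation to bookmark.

The shift depends on letter class: consonant t→y is +5, but vowel e→p is +11. Two shifts are in play — +11 for a/e/i/o/u, +5 for every other letter.
Applying it to bookmark: b(cons)+5=g, o(vowel)+11=z, o(vowel)+11=z, k(cons)+5=p, m(cons)+5=r, a(vowel)+11=l, r(cons)+5=w, k(cons)+5=p.

gzzprlwp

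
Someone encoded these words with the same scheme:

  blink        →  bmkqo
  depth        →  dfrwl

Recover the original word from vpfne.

In blink: b→b is +0, l→m is +1, i→k is +2, n→q is +3 — the shift increases by 1 each position. Letter i (0-indexed) is shifted by i+0, so successive shifts are 0, 1, 2, ….
Undoing it on vpfne: v−0=v, p−1=o, f−2=d, n−3=k, e−4=a.

vodka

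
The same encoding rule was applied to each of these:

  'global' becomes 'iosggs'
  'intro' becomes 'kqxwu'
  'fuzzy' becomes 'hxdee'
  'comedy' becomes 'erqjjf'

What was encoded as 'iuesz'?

Each letter shifts forward by (position + 2), i.e. 2, 3, 4, … — the shift grows by one for each successive letter.
Reversing it on iuesz: i−2=g, u−3=r, e−4=a, s−5=n, z−6=t.

grant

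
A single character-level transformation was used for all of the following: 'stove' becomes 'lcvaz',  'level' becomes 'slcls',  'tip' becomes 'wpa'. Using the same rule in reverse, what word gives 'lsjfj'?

The output letters match the input read backwards, each shifted +7: stove reversed is evots. Two steps: reverse the string, then apply a Caesar shift of +7.
Decoding lsjfj: shift back: l−7=e, s−7=l, j−7=c, f−7=y, j−7=c → elcyc; then reverse → cycle.

cycle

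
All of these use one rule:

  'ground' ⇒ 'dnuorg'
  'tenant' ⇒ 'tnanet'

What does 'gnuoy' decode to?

young

The output letters match the input read backwards: ground reversed is dnuorg. The word is simply reversed.
Decoding gnuoy: then reverse → young.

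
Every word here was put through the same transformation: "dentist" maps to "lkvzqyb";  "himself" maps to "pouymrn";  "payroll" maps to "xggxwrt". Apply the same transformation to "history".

poazwxg

Shifts by position in dentist: pos 0: d→l (+8), pos 1: e→k (+6), pos 2: n→v (+8), pos 3: t→z (+6) — repeating every 2. A repeating key of period 2 is used — shifts +8, +6 over and over.
For history: h+8=p, i+6=o, s+8=a, t+6=z, o+8=w, r+6=x, y+8=g.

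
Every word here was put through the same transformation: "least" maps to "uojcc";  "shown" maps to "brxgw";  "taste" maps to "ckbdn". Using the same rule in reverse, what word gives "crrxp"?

thing

Shifts by position in least: pos 0: l→u (+9), pos 1: e→o (+10), pos 2: a→j (+9), pos 3: s→c (+10) — repeating every 2. The shifts repeat in a cycle of length 2: positions 0,1,… shift by +9, +10, then the pattern repeats.
Undoing it on crrxp: c−9=t, r−10=h, r−9=i, x−10=n, p−9=g.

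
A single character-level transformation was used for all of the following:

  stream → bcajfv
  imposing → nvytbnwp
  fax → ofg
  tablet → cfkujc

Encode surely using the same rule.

The shift depends on letter class: consonant s→b is +9, but vowel e→j is +5. Vowels shift forward by 5 and consonants shift forward by 9.
For surely: s(cons)+9=b, u(vowel)+5=z, r(cons)+9=a, e(vowel)+5=j, l(cons)+9=u, y(cons)+9=h.

bzajuh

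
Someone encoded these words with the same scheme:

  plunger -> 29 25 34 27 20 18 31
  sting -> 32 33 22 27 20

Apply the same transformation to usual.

p is letter #16 and maps to 29: an offset of 13. Letters become their 1-based position plus 13 (so a→14, b→15, …).
On usual: u=21→34, s=19→32, u=21→34, a=1→14, l=12→25.

34 32 34 14 25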